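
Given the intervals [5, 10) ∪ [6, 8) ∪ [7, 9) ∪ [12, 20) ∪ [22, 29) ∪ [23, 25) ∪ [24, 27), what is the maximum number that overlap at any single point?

At 7, 3 of the intervals are simultaneously active.
No point has more.

3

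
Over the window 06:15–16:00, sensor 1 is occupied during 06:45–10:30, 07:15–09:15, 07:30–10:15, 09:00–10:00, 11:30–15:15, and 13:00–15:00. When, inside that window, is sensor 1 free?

After merging, the occupied span is 06:45-10:30, 11:30-15:15.
Gaps within 06:15-16:00: 06:15-06:45, 10:30-11:30, 15:15-16:00.

06:15-06:45, 10:30-11:30, 15:15-16:00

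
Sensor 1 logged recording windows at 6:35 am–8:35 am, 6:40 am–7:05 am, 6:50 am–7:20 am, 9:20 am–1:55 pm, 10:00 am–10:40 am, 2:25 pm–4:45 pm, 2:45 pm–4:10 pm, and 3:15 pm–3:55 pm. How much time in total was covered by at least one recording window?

8 h 55 min

Merged: 6:35 am–8:35 am, 9:20 am–1:55 pm, 2:25 pm–4:45 pm.
Lengths: 2 h + 4 h 35 min + 2 h 20 min = 8 h 55 min.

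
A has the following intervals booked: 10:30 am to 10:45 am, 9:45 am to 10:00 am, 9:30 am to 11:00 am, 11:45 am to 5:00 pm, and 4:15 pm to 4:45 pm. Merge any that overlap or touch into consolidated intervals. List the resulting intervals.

9:30 am–11:00 am, 11:45 am–5:00 pm

Sort by start: 9:30 am–11:00 am, 9:45 am–10:00 am, 10:30 am–10:45 am, 11:45 am–5:00 pm, 4:15 pm–4:45 pm.
9:45 am–10:00 am overlaps/touches 9:30 am–11:00 am → extend to 9:30 am–11:00 am.
10:30 am–10:45 am overlaps/touches 9:30 am–11:00 am → extend to 9:30 am–11:00 am.
11:45 am–5:00 pm is disjoint → start new block.
4:15 pm–4:45 pm overlaps/touches 11:45 am–5:00 pm → extend to 11:45 am–5:00 pm.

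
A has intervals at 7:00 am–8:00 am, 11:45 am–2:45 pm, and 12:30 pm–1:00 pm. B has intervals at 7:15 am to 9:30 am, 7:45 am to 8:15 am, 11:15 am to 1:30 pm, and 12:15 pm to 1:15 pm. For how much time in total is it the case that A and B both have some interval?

2 h 30 min

A, merged: 7:00 am-8:00 am, 11:45 am-2:45 pm.
B, merged: 7:15 am-9:30 am, 11:15 am-1:30 pm.
A ∩ B = 7:15 am-8:00 am, 11:45 am-1:30 pm.
Total: 45 min + 1 h 45 min = 2 h 30 min.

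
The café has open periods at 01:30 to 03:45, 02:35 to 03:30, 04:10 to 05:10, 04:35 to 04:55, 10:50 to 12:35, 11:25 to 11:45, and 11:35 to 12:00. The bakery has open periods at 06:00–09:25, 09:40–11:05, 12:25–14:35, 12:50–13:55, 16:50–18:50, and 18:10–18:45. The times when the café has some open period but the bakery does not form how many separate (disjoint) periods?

Merge the first list: 01:30–03:45, 04:10–05:10, 10:50–12:35.
Merge the second list: 06:00–09:25, 09:40–11:05, 12:25–14:35, 16:50–18:50.
A \ B = 01:30–03:45, 04:10–05:10, 11:05–12:25.
That is 3 disjoint pieces.

3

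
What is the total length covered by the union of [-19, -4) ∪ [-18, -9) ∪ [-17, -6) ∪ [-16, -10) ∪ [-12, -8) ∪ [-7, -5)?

Merged: [-19, -4).
Length: 15.

15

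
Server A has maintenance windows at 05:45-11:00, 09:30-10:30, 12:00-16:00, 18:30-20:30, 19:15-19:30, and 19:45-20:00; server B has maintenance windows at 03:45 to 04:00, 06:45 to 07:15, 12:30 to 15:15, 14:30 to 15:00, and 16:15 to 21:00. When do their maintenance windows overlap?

A, merged: 05:45–11:00, 12:00–16:00, 18:30–20:30.
B, merged: 03:45–04:00, 06:45–07:15, 12:30–15:15, 16:15–21:00.
05:45–11:00 meets the second set on 06:45–07:15.
12:00–16:00 meets the second set on 12:30–15:15.
18:30–20:30 meets the second set on 18:30–20:30.

06:45–07:15, 12:30–15:15, 18:30–20:30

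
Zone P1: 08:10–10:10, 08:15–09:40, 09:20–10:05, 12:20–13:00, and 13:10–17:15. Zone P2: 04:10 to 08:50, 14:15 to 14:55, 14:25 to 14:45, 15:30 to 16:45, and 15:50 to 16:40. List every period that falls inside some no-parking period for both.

A, merged: 08:10-10:10, 12:20-13:00, 13:10-17:15.
B, merged: 04:10-08:50, 14:15-14:55, 15:30-16:45.
08:10-10:10 overlaps B on 08:10-08:50.
12:20-13:00 falls entirely outside B.
13:10-17:15 overlaps B on 14:15-14:55, 15:30-16:45.

08:10-08:50, 14:15-14:55, 15:30-16:45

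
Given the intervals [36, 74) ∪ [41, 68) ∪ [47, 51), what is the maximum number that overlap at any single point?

Sweep endpoints in order; track running count of active intervals.
Peak of 3 reached at 47.

3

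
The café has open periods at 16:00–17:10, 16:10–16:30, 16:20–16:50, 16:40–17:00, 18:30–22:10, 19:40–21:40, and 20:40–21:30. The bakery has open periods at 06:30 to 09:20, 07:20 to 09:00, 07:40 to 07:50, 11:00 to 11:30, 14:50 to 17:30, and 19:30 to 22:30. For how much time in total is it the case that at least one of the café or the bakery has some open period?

A, merged: 16:00–17:10, 18:30–22:10.
B, merged: 06:30–09:20, 11:00–11:30, 14:50–17:30, 19:30–22:30.
A ∪ B = 06:30–09:20, 11:00–11:30, 14:50–17:30, 18:30–22:30.
Total: 2 h 50 min + 30 min + 2 h 40 min + 4 h = 10 h.

10 h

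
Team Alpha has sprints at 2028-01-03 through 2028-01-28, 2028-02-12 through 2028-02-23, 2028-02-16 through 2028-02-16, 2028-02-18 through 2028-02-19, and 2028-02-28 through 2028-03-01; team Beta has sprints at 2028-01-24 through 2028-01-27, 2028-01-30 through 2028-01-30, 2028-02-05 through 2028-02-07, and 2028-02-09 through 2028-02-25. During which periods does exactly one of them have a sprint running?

2028-01-03 through 2028-01-23, 2028-01-28 through 2028-01-28, 2028-01-30 through 2028-01-30, 2028-02-05 through 2028-02-07, 2028-02-09 through 2028-02-11, 2028-02-24 through 2028-02-25, 2028-02-28 through 2028-03-01

Merge the first list: 2028-01-03 through 2028-01-28, 2028-02-12 through 2028-02-23, 2028-02-28 through 2028-03-01.
A but not B: 2028-01-03 through 2028-01-23, 2028-01-28 through 2028-01-28, 2028-02-28 through 2028-03-01.
B but not A: 2028-01-30 through 2028-01-30, 2028-02-05 through 2028-02-07, 2028-02-09 through 2028-02-11, 2028-02-24 through 2028-02-25.
Combining gives A △ B.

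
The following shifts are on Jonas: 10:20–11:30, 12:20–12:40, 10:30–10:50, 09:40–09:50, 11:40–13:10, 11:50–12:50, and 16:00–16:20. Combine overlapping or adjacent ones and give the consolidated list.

09:40–09:50, 10:20–11:30, 11:40–13:10, 16:00–16:20

Sort by start: 09:40–09:50, 10:20–11:30, 10:30–10:50, 11:40–13:10, 11:50–12:50, 12:20–12:40, 16:00–16:20.
10:20–11:30 is disjoint → start new block.
10:30–10:50 overlaps/touches 10:20–11:30 → extend to 10:20–11:30.
11:40–13:10 is disjoint → start new block.
11:50–12:50 overlaps/touches 11:40–13:10 → extend to 11:40–13:10.
12:20–12:40 overlaps/touches 11:40–13:10 → extend to 11:40–13:10.
16:00–16:20 is disjoint → start new block.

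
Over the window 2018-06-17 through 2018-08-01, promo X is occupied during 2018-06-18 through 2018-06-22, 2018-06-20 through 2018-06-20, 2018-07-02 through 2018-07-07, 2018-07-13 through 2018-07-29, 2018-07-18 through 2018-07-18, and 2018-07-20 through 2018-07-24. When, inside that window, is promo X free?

2018-06-17 through 2018-06-17, 2018-06-23 through 2018-07-01, 2018-07-08 through 2018-07-12, 2018-07-30 through 2018-08-01

After merging, the occupied span is 2018-06-18 through 2018-06-22, 2018-07-02 through 2018-07-07, 2018-07-13 through 2018-07-29.
Gaps within 2018-06-17 through 2018-08-01: 2018-06-17 through 2018-06-17, 2018-06-23 through 2018-07-01, 2018-07-08 through 2018-07-12, 2018-07-30 through 2018-08-01.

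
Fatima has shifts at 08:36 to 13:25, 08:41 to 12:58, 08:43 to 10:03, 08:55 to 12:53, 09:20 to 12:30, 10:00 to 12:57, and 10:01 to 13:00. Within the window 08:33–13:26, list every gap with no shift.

The merged coverage is 08:36–13:25.
Uncovered inside 08:33–13:26: 08:33–08:36, 13:25–13:26.

08:33–08:36, 13:25–13:26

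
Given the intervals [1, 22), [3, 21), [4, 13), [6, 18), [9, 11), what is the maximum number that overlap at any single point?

5

Sweep endpoints in order; track running count of active intervals.
Peak of 5 reached at 9.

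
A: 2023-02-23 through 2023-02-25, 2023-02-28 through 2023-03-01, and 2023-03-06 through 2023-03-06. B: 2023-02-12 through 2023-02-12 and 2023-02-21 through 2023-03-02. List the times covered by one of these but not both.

A \ B = 2023-03-06 through 2023-03-06.
B \ A = 2023-02-12 through 2023-02-12, 2023-02-21 through 2023-02-22, 2023-02-26 through 2023-02-27, 2023-03-02 through 2023-03-02.
Union of the two gives the symmetric difference.

2023-02-12 through 2023-02-12, 2023-02-21 through 2023-02-22, 2023-02-26 through 2023-02-27, 2023-03-02 through 2023-03-02, 2023-03-06 through 2023-03-06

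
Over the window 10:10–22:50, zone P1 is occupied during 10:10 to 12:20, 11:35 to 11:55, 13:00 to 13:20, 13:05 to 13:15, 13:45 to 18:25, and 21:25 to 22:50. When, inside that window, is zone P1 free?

Covered (merged): 10:10–12:20, 13:00–13:20, 13:45–18:25, 21:25–22:50.
Gaps within 10:10–22:50: 12:20–13:00, 13:20–13:45, 18:25–21:25.

12:20–13:00, 13:20–13:45, 18:25–21:25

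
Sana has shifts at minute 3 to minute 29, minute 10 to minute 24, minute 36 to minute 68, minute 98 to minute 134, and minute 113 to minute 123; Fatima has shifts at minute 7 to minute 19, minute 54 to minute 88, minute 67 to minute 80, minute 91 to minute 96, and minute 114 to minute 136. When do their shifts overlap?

minute 7 to minute 19, minute 54 to minute 68, minute 114 to minute 134

A, merged: minute 3 to minute 29, minute 36 to minute 68, minute 98 to minute 134.
B, merged: minute 7 to minute 19, minute 54 to minute 88, minute 91 to minute 96, minute 114 to minute 136.
minute 3 to minute 29 meets the second set on minute 7 to minute 19.
minute 36 to minute 68 meets the second set on minute 54 to minute 68.
minute 98 to minute 134 meets the second set on minute 114 to minute 134.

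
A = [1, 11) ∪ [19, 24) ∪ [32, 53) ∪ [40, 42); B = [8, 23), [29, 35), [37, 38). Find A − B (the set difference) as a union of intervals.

[1, 8) ∪ [23, 24) ∪ [35, 37) ∪ [38, 53)

A, merged: [1, 11), [19, 24), [32, 53).
[1, 11) minus B → [1, 8).
[19, 24) minus B → [23, 24).
[32, 53) minus B → [35, 37), [38, 53).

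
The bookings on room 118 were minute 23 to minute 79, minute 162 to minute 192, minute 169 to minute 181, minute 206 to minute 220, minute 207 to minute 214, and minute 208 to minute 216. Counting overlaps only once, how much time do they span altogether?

100 minutes

Merged: minute 23 to minute 79, minute 162 to minute 192, minute 206 to minute 220.
Lengths: 56 minutes + 30 minutes + 14 minutes = 100 minutes.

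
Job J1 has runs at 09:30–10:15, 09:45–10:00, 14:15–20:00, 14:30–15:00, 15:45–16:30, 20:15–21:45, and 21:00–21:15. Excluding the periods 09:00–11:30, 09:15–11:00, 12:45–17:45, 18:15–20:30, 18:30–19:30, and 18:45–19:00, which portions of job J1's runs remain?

First set merges to 09:30–10:15, 14:15–20:00, 20:15–21:45.
Second set merges to 09:00–11:30, 12:45–17:45, 18:15–20:30.
09:30–10:15 lies entirely inside B → drops out.
14:15–20:00 with B removed leaves 17:45–18:15.
20:15–21:45 with B removed leaves 20:30–21:45.

17:45–18:15, 20:30–21:45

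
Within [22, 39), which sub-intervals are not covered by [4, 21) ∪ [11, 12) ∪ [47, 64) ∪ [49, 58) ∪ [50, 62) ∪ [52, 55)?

After merging, the occupied span is [4, 21), [47, 64).
Gaps within [22, 39): [22, 39).

[22, 39)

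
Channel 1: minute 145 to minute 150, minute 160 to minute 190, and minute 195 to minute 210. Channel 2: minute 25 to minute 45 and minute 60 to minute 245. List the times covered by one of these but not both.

minute 25 to minute 45, minute 60 to minute 145, minute 150 to minute 160, minute 190 to minute 195, minute 210 to minute 245

Only in the first: none.
Only in the second: minute 25 to minute 45, minute 60 to minute 145, minute 150 to minute 160, minute 190 to minute 195, minute 210 to minute 245.
Together these are the periods covered by exactly one.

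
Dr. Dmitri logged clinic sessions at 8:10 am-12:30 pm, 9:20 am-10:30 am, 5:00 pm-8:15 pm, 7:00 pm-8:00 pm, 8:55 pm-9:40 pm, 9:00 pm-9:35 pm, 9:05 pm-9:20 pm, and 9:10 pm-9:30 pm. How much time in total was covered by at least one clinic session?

8 h 20 min

Merged: 8:10 am-12:30 pm, 5:00 pm-8:15 pm, 8:55 pm-9:40 pm.
Lengths: 4 h 20 min + 3 h 15 min + 45 min = 8 h 20 min.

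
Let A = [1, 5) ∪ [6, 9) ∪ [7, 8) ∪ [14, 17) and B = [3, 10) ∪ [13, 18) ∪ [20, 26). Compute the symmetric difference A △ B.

A, merged: [1, 5), [6, 9), [14, 17).
Only in the first: [1, 3).
Only in the second: [5, 6), [9, 10), [13, 14), [17, 18), [20, 26).
Together these are the periods covered by exactly one.

[1, 3) ∪ [5, 6) ∪ [9, 10) ∪ [13, 14) ∪ [17, 18) ∪ [20, 26)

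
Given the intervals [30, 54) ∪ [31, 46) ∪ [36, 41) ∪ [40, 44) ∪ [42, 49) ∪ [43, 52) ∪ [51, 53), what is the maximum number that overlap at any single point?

5

Sweep endpoints in order; track running count of active intervals.
Peak of 5 reached at 43.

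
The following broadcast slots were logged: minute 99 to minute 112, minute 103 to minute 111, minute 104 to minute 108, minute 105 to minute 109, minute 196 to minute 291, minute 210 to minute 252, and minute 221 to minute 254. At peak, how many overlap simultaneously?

Sweep endpoints in order; track running count of active intervals.
Peak of 4 reached at minute 105.

4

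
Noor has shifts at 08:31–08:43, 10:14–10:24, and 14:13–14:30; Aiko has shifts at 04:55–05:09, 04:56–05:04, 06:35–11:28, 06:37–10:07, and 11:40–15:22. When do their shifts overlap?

Merge the second list: 04:55–05:09, 06:35–11:28, 11:40–15:22.
08:31–08:43 ∩ B → 08:31–08:43.
10:14–10:24 ∩ B → 10:14–10:24.
14:13–14:30 ∩ B → 14:13–14:30.

08:31–08:43, 10:14–10:24, 14:13–14:30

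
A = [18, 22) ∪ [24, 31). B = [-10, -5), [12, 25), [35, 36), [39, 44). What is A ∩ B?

[18, 22) ∩ B → [18, 22).
[24, 31) ∩ B → [24, 25).

[18, 22) ∪ [24, 25)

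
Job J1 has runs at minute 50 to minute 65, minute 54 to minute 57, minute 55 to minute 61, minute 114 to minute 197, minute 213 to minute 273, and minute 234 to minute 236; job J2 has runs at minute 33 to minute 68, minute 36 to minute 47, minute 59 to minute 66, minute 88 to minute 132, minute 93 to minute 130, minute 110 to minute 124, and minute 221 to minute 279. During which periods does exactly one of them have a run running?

A, merged: minute 50 to minute 65, minute 114 to minute 197, minute 213 to minute 273.
B, merged: minute 33 to minute 68, minute 88 to minute 132, minute 221 to minute 279.
Only in the first: minute 132 to minute 197, minute 213 to minute 221.
Only in the second: minute 33 to minute 50, minute 65 to minute 68, minute 88 to minute 114, minute 273 to minute 279.
Together these are the periods covered by exactly one.

minute 33 to minute 50, minute 65 to minute 68, minute 88 to minute 114, minute 132 to minute 197, minute 213 to minute 221, minute 273 to minute 279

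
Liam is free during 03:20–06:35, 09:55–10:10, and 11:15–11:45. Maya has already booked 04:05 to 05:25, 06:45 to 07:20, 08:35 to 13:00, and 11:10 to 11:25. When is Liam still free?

Second set merges to 04:05–05:25, 06:45–07:20, 08:35–13:00.
03:20–06:35 with B removed leaves 03:20–04:05, 05:25–06:35.
09:55–10:10 lies entirely inside B → drops out.
11:15–11:45 lies entirely inside B → drops out.

03:20–04:05, 05:25–06:35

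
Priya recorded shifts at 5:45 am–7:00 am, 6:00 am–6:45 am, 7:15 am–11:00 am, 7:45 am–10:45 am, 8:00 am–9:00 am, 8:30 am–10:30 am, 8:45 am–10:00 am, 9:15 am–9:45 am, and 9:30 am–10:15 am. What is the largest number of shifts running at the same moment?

6

At 9:30 am, 6 of the intervals are simultaneously active.
No point has more.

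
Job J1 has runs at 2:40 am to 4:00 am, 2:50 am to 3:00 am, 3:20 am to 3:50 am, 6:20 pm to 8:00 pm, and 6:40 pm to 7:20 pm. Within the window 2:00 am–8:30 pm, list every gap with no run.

Covered (merged): 2:40 am-4:00 am, 6:20 pm-8:00 pm.
Uncovered inside 2:00 am-8:30 pm: 2:00 am-2:40 am, 4:00 am-6:20 pm, 8:00 pm-8:30 pm.

2:00 am-2:40 am, 4:00 am-6:20 pm, 8:00 pm-8:30 pm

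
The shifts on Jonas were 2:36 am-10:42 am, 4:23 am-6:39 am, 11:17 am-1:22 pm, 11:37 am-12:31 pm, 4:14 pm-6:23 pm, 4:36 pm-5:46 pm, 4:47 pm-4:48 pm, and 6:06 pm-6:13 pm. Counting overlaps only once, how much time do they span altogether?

Merged: 2:36 am–10:42 am, 11:17 am–1:22 pm, 4:14 pm–6:23 pm.
Lengths: 8 h 6 min + 2 h 5 min + 2 h 9 min = 12 h 20 min.

12 h 20 min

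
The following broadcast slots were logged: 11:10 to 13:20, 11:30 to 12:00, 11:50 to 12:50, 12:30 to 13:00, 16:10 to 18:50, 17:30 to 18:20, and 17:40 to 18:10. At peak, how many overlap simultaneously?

3

Sweep endpoints in order; track running count of active intervals.
Peak of 3 reached at 11:50.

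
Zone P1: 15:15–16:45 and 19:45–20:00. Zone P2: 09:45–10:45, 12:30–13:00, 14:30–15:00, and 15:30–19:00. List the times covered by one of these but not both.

Only in the first: 15:15–15:30, 19:45–20:00.
Only in the second: 09:45–10:45, 12:30–13:00, 14:30–15:00, 16:45–19:00.
Together these are the periods covered by exactly one.

09:45–10:45, 12:30–13:00, 14:30–15:00, 15:15–15:30, 16:45–19:00, 19:45–20:00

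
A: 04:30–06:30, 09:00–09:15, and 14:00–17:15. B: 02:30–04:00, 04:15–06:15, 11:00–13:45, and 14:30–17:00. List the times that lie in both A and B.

04:30–06:30 overlaps B on 04:30–06:15.
09:00–09:15 falls entirely outside B.
14:00–17:15 overlaps B on 14:30–17:00.

04:30–06:15, 14:30–17:00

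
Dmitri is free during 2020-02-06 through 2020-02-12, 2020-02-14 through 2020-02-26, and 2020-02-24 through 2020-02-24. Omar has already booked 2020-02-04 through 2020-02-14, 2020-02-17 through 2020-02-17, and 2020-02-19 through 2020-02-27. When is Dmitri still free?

2020-02-15 through 2020-02-16, 2020-02-18 through 2020-02-18

Merge the first list: 2020-02-06 through 2020-02-12, 2020-02-14 through 2020-02-26.
2020-02-06 through 2020-02-12: fully covered by B → removed.
2020-02-14 through 2020-02-26 minus B → 2020-02-15 through 2020-02-16, 2020-02-18 through 2020-02-18.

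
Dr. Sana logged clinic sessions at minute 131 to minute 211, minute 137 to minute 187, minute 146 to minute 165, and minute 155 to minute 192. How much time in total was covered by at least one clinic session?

Merged: minute 131 to minute 211.
Length: 80 minutes.

80 minutes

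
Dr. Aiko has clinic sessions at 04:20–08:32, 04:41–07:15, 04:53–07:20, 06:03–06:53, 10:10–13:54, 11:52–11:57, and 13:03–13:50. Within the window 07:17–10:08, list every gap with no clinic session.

Covered (merged): 04:20–08:32, 10:10–13:54.
Complement within 07:17–10:08: 08:32–10:08.

08:32–10:08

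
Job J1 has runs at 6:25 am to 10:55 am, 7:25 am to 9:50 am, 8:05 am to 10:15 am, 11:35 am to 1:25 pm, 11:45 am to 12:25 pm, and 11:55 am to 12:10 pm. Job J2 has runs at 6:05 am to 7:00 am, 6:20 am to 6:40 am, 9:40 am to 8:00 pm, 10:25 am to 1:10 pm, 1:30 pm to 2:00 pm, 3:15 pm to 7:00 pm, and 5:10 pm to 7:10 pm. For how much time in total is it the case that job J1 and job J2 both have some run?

3 h 40 min

A, merged: 6:25 am–10:55 am, 11:35 am–1:25 pm.
B, merged: 6:05 am–7:00 am, 9:40 am–8:00 pm.
A ∩ B = 6:25 am–7:00 am, 9:40 am–10:55 am, 11:35 am–1:25 pm.
Total: 35 min + 1 h 15 min + 1 h 50 min = 3 h 40 min.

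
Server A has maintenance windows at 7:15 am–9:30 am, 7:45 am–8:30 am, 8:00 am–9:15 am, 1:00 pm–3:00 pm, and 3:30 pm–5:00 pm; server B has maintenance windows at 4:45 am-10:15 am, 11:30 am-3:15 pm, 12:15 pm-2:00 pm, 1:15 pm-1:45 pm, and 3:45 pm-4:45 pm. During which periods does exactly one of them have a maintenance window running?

4:45 am-7:15 am, 9:30 am-10:15 am, 11:30 am-1:00 pm, 3:00 pm-3:15 pm, 3:30 pm-3:45 pm, 4:45 pm-5:00 pm

First set merges to 7:15 am-9:30 am, 1:00 pm-3:00 pm, 3:30 pm-5:00 pm.
Second set merges to 4:45 am-10:15 am, 11:30 am-3:15 pm, 3:45 pm-4:45 pm.
A \ B = 3:30 pm-3:45 pm, 4:45 pm-5:00 pm.
B \ A = 4:45 am-7:15 am, 9:30 am-10:15 am, 11:30 am-1:00 pm, 3:00 pm-3:15 pm.
Union of the two gives the symmetric difference.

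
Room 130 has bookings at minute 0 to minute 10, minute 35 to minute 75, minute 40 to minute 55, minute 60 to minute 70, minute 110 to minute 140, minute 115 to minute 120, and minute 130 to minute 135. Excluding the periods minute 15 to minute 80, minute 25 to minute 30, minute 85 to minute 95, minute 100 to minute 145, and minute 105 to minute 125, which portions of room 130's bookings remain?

Merge the first list: minute 0 to minute 10, minute 35 to minute 75, minute 110 to minute 140.
Merge the second list: minute 15 to minute 80, minute 85 to minute 95, minute 100 to minute 145.
minute 0 to minute 10: nothing removed.
minute 35 to minute 75: entirely removed.
minute 110 to minute 140: entirely removed.

minute 0 to minute 10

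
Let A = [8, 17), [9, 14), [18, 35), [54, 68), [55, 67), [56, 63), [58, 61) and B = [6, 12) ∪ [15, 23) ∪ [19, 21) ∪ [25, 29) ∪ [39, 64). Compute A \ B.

[12, 15) ∪ [23, 25) ∪ [29, 35) ∪ [64, 68)

Merge the first list: [8, 17), [18, 35), [54, 68).
Merge the second list: [6, 12), [15, 23), [25, 29), [39, 64).
[8, 17) \ B = [12, 15).
[18, 35) \ B = [23, 25), [29, 35).
[54, 68) \ B = [64, 68).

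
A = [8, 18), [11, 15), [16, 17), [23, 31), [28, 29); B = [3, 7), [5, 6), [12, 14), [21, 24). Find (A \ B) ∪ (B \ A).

[3, 7) ∪ [8, 12) ∪ [14, 18) ∪ [21, 23) ∪ [24, 31)

A, merged: [8, 18), [23, 31).
B, merged: [3, 7), [12, 14), [21, 24).
A but not B: [8, 12), [14, 18), [24, 31).
B but not A: [3, 7), [21, 23).
Combining gives A △ B.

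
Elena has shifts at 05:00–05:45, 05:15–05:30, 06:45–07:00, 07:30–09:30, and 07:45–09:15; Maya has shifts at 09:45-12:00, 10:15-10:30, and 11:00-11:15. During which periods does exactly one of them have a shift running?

Merge the first list: 05:00–05:45, 06:45–07:00, 07:30–09:30.
Merge the second list: 09:45–12:00.
Only in the first: 05:00–05:45, 06:45–07:00, 07:30–09:30.
Only in the second: 09:45–12:00.
Together these are the periods covered by exactly one.

05:00–05:45, 06:45–07:00, 07:30–09:30, 09:45–12:00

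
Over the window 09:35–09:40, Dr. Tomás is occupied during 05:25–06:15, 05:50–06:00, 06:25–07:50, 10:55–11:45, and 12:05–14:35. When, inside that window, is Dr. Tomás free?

09:35–09:40

Covered (merged): 05:25–06:15, 06:25–07:50, 10:55–11:45, 12:05–14:35.
Uncovered inside 09:35–09:40: 09:35–09:40.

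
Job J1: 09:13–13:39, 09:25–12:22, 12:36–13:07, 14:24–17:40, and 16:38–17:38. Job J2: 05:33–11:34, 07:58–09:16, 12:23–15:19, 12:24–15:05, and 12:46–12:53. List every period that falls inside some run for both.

09:13–11:34, 12:23–13:39, 14:24–15:19

First set merges to 09:13–13:39, 14:24–17:40.
Second set merges to 05:33–11:34, 12:23–15:19.
09:13–13:39 meets the second set on 09:13–11:34, 12:23–13:39.
14:24–17:40 meets the second set on 14:24–15:19.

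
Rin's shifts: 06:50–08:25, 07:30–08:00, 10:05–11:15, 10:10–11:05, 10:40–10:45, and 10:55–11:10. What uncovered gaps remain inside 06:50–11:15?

08:25-10:05

The merged coverage is 06:50-08:25, 10:05-11:15.
Uncovered inside 06:50-11:15: 08:25-10:05.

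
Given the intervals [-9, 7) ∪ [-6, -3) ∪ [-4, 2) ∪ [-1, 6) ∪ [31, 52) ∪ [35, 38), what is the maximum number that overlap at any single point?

At -4, 3 of the intervals are simultaneously active.
No point has more.

3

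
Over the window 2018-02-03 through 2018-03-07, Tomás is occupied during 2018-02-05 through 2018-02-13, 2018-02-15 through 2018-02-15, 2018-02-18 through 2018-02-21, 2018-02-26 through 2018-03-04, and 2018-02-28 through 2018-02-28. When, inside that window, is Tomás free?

After merging, the occupied span is 2018-02-05 through 2018-02-13, 2018-02-15 through 2018-02-15, 2018-02-18 through 2018-02-21, 2018-02-26 through 2018-03-04.
Gaps within 2018-02-03 through 2018-03-07: 2018-02-03 through 2018-02-04, 2018-02-14 through 2018-02-14, 2018-02-16 through 2018-02-17, 2018-02-22 through 2018-02-25, 2018-03-05 through 2018-03-07.

2018-02-03 through 2018-02-04, 2018-02-14 through 2018-02-14, 2018-02-16 through 2018-02-17, 2018-02-22 through 2018-02-25, 2018-03-05 through 2018-03-07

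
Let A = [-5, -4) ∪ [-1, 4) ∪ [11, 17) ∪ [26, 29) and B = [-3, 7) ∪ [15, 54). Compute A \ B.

[-5, -4) ∪ [11, 15)

[-5, -4) is untouched.
[-1, 4) lies entirely inside B → drops out.
[11, 17) with B removed leaves [11, 15).
[26, 29) lies entirely inside B → drops out.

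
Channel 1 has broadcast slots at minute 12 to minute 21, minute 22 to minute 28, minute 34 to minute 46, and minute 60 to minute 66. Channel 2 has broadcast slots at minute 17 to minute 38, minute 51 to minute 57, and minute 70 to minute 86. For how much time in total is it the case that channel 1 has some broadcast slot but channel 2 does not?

A \ B = minute 12 to minute 17, minute 38 to minute 46, minute 60 to minute 66.
Total: 5 minutes + 8 minutes + 6 minutes = 19 minutes.

19 minutes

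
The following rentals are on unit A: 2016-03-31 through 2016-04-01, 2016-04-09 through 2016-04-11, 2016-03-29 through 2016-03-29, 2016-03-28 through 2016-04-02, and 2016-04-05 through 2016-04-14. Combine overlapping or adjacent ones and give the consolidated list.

Sort by start: 2016-03-28 through 2016-04-02, 2016-03-29 through 2016-03-29, 2016-03-31 through 2016-04-01, 2016-04-05 through 2016-04-14, 2016-04-09 through 2016-04-11.
2016-03-29 through 2016-03-29 overlaps/touches 2016-03-28 through 2016-04-02 → extend to 2016-03-28 through 2016-04-02.
2016-03-31 through 2016-04-01 overlaps/touches 2016-03-28 through 2016-04-02 → extend to 2016-03-28 through 2016-04-02.
2016-04-05 through 2016-04-14 is disjoint → start new block.
2016-04-09 through 2016-04-11 overlaps/touches 2016-04-05 through 2016-04-14 → extend to 2016-04-05 through 2016-04-14.

2016-03-28 through 2016-04-02, 2016-04-05 through 2016-04-14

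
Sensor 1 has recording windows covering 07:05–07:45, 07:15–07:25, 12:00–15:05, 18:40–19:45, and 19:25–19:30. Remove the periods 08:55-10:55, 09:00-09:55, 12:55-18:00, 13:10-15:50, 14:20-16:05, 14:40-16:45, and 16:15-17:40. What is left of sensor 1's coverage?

A, merged: 07:05-07:45, 12:00-15:05, 18:40-19:45.
B, merged: 08:55-10:55, 12:55-18:00.
07:05-07:45: no B overlap → unchanged.
12:00-15:05 minus B → 12:00-12:55.
18:40-19:45: no B overlap → unchanged.

07:05-07:45, 12:00-12:55, 18:40-19:45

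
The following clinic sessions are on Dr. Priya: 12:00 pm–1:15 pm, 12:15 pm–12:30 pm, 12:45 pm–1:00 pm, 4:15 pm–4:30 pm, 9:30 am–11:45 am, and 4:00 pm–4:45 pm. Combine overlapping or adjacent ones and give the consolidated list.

9:30 am–11:45 am, 12:00 pm–1:15 pm, 4:00 pm–4:45 pm

Sort by start: 9:30 am–11:45 am, 12:00 pm–1:15 pm, 12:15 pm–12:30 pm, 12:45 pm–1:00 pm, 4:00 pm–4:45 pm, 4:15 pm–4:30 pm.
12:00 pm–1:15 pm is disjoint → start new block.
12:15 pm–12:30 pm overlaps/touches 12:00 pm–1:15 pm → extend to 12:00 pm–1:15 pm.
12:45 pm–1:00 pm overlaps/touches 12:00 pm–1:15 pm → extend to 12:00 pm–1:15 pm.
4:00 pm–4:45 pm is disjoint → start new block.
4:15 pm–4:30 pm overlaps/touches 4:00 pm–4:45 pm → extend to 4:00 pm–4:45 pm.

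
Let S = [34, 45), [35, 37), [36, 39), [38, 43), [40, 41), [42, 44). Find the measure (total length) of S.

Merged: [34, 45).
Length: 11.

11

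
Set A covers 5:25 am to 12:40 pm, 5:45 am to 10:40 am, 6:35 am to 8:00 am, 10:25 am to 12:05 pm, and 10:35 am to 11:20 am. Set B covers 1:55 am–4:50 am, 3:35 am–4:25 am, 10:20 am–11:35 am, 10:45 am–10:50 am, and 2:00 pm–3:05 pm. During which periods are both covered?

10:20 am–11:35 am

First set merges to 5:25 am–12:40 pm.
Second set merges to 1:55 am–4:50 am, 10:20 am–11:35 am, 2:00 pm–3:05 pm.
5:25 am–12:40 pm overlaps B on 10:20 am–11:35 am.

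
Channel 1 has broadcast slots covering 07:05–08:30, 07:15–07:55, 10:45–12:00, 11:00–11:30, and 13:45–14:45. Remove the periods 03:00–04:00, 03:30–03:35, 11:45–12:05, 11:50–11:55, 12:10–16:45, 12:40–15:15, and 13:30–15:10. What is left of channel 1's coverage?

A, merged: 07:05–08:30, 10:45–12:00, 13:45–14:45.
B, merged: 03:00–04:00, 11:45–12:05, 12:10–16:45.
07:05–08:30: nothing removed.
10:45–12:00 \ B = 10:45–11:45.
13:45–14:45: entirely removed.

07:05–08:30, 10:45–11:45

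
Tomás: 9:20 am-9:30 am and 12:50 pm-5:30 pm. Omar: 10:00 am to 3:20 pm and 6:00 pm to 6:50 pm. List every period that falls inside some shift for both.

12:50 pm–3:20 pm

9:20 am–9:30 am falls entirely outside B.
12:50 pm–5:30 pm overlaps B on 12:50 pm–3:20 pm.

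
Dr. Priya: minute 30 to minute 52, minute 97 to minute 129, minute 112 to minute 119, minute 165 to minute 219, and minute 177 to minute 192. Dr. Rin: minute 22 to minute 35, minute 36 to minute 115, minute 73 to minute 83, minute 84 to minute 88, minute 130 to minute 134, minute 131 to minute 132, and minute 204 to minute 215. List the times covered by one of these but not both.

minute 22 to minute 30, minute 35 to minute 36, minute 52 to minute 97, minute 115 to minute 129, minute 130 to minute 134, minute 165 to minute 204, minute 215 to minute 219

First set merges to minute 30 to minute 52, minute 97 to minute 129, minute 165 to minute 219.
Second set merges to minute 22 to minute 35, minute 36 to minute 115, minute 130 to minute 134, minute 204 to minute 215.
A \ B = minute 35 to minute 36, minute 115 to minute 129, minute 165 to minute 204, minute 215 to minute 219.
B \ A = minute 22 to minute 30, minute 52 to minute 97, minute 130 to minute 134.
Union of the two gives the symmetric difference.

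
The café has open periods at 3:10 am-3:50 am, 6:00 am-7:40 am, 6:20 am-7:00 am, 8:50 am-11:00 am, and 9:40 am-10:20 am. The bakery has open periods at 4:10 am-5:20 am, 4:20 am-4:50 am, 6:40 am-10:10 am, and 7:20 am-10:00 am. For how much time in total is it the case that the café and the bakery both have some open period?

2 h 20 min

First set merges to 3:10 am–3:50 am, 6:00 am–7:40 am, 8:50 am–11:00 am.
Second set merges to 4:10 am–5:20 am, 6:40 am–10:10 am.
A ∩ B = 6:40 am–7:40 am, 8:50 am–10:10 am.
Total: 1 h + 1 h 20 min = 2 h 20 min.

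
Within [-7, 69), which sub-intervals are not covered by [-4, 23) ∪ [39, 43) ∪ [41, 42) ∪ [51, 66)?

Covered (merged): [-4, 23), [39, 43), [51, 66).
Uncovered inside [-7, 69): [-7, -4), [23, 39), [43, 51), [66, 69).

[-7, -4) ∪ [23, 39) ∪ [43, 51) ∪ [66, 69)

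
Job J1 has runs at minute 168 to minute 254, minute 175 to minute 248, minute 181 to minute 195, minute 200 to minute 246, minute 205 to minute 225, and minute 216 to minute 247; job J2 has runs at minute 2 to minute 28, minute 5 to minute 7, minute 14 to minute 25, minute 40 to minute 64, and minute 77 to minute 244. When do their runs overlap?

A, merged: minute 168 to minute 254.
B, merged: minute 2 to minute 28, minute 40 to minute 64, minute 77 to minute 244.
minute 168 to minute 254 ∩ B → minute 168 to minute 244.

minute 168 to minute 244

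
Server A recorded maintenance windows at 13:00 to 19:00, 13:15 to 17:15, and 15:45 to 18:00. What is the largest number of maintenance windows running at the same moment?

Sweep endpoints in order; track running count of active intervals.
Peak of 3 reached at 15:45.

3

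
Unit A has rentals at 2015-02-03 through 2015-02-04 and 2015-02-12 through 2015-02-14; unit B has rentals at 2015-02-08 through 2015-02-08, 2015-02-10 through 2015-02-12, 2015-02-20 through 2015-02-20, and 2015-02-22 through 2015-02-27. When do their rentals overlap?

2015-02-12 through 2015-02-12

2015-02-03 through 2015-02-04 falls entirely outside B.
2015-02-12 through 2015-02-14 overlaps B on 2015-02-12 through 2015-02-12.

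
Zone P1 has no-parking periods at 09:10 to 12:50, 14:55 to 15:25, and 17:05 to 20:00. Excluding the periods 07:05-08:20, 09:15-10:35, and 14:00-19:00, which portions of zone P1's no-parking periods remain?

09:10–12:50 minus B → 09:10–09:15, 10:35–12:50.
14:55–15:25: fully covered by B → removed.
17:05–20:00 minus B → 19:00–20:00.

09:10–09:15, 10:35–12:50, 19:00–20:00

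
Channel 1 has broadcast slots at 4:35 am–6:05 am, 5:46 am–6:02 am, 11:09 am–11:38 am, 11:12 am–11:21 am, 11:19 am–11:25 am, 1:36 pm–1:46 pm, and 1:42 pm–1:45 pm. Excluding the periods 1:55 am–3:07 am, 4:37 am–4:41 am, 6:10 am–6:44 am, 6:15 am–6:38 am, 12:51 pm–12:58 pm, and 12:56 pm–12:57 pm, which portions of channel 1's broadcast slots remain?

A, merged: 4:35 am–6:05 am, 11:09 am–11:38 am, 1:36 pm–1:46 pm.
B, merged: 1:55 am–3:07 am, 4:37 am–4:41 am, 6:10 am–6:44 am, 12:51 pm–12:58 pm.
4:35 am–6:05 am with B removed leaves 4:35 am–4:37 am, 4:41 am–6:05 am.
11:09 am–11:38 am is untouched.
1:36 pm–1:46 pm is untouched.

4:35 am–4:37 am, 4:41 am–6:05 am, 11:09 am–11:38 am, 1:36 pm–1:46 pm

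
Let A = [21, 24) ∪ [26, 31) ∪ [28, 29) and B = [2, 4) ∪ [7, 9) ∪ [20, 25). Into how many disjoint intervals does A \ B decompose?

First set merges to [21, 24), [26, 31).
A \ B = [26, 31).
That is 1 disjoint piece.

1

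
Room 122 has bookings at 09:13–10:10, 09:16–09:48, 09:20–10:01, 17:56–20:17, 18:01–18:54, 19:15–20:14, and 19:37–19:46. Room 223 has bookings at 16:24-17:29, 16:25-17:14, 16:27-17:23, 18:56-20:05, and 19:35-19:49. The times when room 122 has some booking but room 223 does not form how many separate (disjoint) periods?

3

A, merged: 09:13-10:10, 17:56-20:17.
B, merged: 16:24-17:29, 18:56-20:05.
A \ B = 09:13-10:10, 17:56-18:56, 20:05-20:17.
That is 3 disjoint pieces.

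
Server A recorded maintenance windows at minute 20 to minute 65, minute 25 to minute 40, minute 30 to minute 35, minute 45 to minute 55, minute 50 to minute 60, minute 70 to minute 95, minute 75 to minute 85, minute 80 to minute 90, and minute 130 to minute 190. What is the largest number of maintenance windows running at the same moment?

At minute 30, 3 of the intervals are simultaneously active.
No point has more.

3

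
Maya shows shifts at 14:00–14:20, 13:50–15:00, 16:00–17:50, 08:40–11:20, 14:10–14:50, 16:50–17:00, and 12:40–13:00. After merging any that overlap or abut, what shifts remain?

Sort by start: 08:40–11:20, 12:40–13:00, 13:50–15:00, 14:00–14:20, 14:10–14:50, 16:00–17:50, 16:50–17:00.
12:40–13:00 is disjoint → start new block.
13:50–15:00 is disjoint → start new block.
14:00–14:20 overlaps/touches 13:50–15:00 → extend to 13:50–15:00.
14:10–14:50 overlaps/touches 13:50–15:00 → extend to 13:50–15:00.
16:00–17:50 is disjoint → start new block.
16:50–17:00 overlaps/touches 16:00–17:50 → extend to 16:00–17:50.

08:40–11:20, 12:40–13:00, 13:50–15:00, 16:00–17:50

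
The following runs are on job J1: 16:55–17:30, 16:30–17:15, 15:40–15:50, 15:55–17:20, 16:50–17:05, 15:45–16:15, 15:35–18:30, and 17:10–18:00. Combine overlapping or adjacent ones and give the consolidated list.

15:35-18:30

Sort by start: 15:35-18:30, 15:40-15:50, 15:45-16:15, 15:55-17:20, 16:30-17:15, 16:50-17:05, 16:55-17:30, 17:10-18:00.
15:40-15:50 overlaps/touches 15:35-18:30 → extend to 15:35-18:30.
15:45-16:15 overlaps/touches 15:35-18:30 → extend to 15:35-18:30.
15:55-17:20 overlaps/touches 15:35-18:30 → extend to 15:35-18:30.
16:30-17:15 overlaps/touches 15:35-18:30 → extend to 15:35-18:30.
16:50-17:05 overlaps/touches 15:35-18:30 → extend to 15:35-18:30.
16:55-17:30 overlaps/touches 15:35-18:30 → extend to 15:35-18:30.
17:10-18:00 overlaps/touches 15:35-18:30 → extend to 15:35-18:30.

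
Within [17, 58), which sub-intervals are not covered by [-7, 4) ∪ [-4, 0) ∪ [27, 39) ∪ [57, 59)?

[17, 27) ∪ [39, 57)

After merging, the occupied span is [-7, 4), [27, 39), [57, 59).
Complement within [17, 58): [17, 27), [39, 57).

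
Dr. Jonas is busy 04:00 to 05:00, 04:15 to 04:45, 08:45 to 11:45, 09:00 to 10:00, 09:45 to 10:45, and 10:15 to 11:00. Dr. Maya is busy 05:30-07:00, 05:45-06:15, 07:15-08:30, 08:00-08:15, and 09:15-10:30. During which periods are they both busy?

09:15–10:30

First set merges to 04:00–05:00, 08:45–11:45.
Second set merges to 05:30–07:00, 07:15–08:30, 09:15–10:30.
04:00–05:00: no overlap with the second set.
08:45–11:45 meets the second set on 09:15–10:30.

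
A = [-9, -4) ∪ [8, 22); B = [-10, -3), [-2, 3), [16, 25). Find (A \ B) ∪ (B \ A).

A \ B = [8, 16).
B \ A = [-10, -9), [-4, -3), [-2, 3), [22, 25).
Union of the two gives the symmetric difference.

[-10, -9) ∪ [-4, -3) ∪ [-2, 3) ∪ [8, 16) ∪ [22, 25)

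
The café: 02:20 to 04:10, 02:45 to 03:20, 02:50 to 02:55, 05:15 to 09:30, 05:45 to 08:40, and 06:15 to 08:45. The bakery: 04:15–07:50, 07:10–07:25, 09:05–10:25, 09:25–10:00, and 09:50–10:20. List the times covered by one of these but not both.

A, merged: 02:20–04:10, 05:15–09:30.
B, merged: 04:15–07:50, 09:05–10:25.
A \ B = 02:20–04:10, 07:50–09:05.
B \ A = 04:15–05:15, 09:30–10:25.
Union of the two gives the symmetric difference.

02:20–04:10, 04:15–05:15, 07:50–09:05, 09:30–10:25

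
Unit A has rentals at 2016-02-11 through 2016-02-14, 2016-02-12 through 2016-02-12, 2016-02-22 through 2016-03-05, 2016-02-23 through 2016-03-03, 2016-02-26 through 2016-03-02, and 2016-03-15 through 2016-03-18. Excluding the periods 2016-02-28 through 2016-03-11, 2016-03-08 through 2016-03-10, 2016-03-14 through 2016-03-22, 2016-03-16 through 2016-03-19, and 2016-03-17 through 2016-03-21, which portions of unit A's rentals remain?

A, merged: 2016-02-11 through 2016-02-14, 2016-02-22 through 2016-03-05, 2016-03-15 through 2016-03-18.
B, merged: 2016-02-28 through 2016-03-11, 2016-03-14 through 2016-03-22.
2016-02-11 through 2016-02-14 is untouched.
2016-02-22 through 2016-03-05 with B removed leaves 2016-02-22 through 2016-02-27.
2016-03-15 through 2016-03-18 lies entirely inside B → drops out.

2016-02-11 through 2016-02-14, 2016-02-22 through 2016-02-27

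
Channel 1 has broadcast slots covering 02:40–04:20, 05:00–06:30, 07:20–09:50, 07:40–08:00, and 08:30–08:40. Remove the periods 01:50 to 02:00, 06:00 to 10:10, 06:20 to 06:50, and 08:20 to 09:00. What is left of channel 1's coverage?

First set merges to 02:40–04:20, 05:00–06:30, 07:20–09:50.
Second set merges to 01:50–02:00, 06:00–10:10.
02:40–04:20: nothing removed.
05:00–06:30 \ B = 05:00–06:00.
07:20–09:50: entirely removed.

02:40–04:20, 05:00–06:00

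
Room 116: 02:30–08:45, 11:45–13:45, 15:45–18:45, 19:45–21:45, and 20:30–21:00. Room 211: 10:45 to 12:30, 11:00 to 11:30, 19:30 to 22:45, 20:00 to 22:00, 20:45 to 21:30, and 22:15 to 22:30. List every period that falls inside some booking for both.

11:45–12:30, 19:45–21:45

A, merged: 02:30–08:45, 11:45–13:45, 15:45–18:45, 19:45–21:45.
B, merged: 10:45–12:30, 19:30–22:45.
02:30–08:45 meets no B interval.
11:45–13:45 ∩ B → 11:45–12:30.
15:45–18:45 meets no B interval.
19:45–21:45 ∩ B → 19:45–21:45.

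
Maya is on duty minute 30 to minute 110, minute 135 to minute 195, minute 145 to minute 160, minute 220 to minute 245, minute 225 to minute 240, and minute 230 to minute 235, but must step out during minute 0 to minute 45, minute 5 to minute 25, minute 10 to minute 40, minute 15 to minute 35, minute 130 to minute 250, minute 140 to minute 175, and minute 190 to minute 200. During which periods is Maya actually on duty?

A, merged: minute 30 to minute 110, minute 135 to minute 195, minute 220 to minute 245.
B, merged: minute 0 to minute 45, minute 130 to minute 250.
minute 30 to minute 110 \ B = minute 45 to minute 110.
minute 135 to minute 195: entirely removed.
minute 220 to minute 245: entirely removed.

minute 45 to minute 110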